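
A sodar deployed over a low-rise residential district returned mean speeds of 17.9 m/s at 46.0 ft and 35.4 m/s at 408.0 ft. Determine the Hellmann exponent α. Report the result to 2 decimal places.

Power law: V₂/V₁ = (z₂/z₁)^α ⇒ α = ln(V₂/V₁) / ln(z₂/z₁)
α = ln(35.4/17.9) / ln(408.0/46.0) = ln(1.9777) / ln(8.8696)
  = 0.68191 / 2.18263 = 0.31243

α ≈ 0.31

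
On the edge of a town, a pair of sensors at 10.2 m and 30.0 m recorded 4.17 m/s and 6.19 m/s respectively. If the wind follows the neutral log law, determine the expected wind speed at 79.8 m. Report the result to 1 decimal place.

Log law: V ∝ ln(z/z₀). From the pair, with r = V₁/V₂ = 0.67367,
ln z₀ = (ln z₁ − r·ln z₂)/(1 − r) = (2.3224 − 0.67367×3.4012)/0.32633 = 0.0953 → z₀ = 1.100 m
V₃ = V₁ · ln(z₃/z₀)/ln(z₁/z₀) = 4.17 × 4.2842/2.2270 = 8.0219 m/s

8.0 m/s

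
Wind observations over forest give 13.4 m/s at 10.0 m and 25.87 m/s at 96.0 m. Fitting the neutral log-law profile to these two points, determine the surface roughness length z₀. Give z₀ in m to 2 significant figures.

Log law: V(z) ∝ ln(z/z₀). With r = V₁/V₂ = 13.4/25.87 = 0.51797,
r · ln(z₂/z₀) = ln(z₁/z₀) ⇒ ln z₀ = (ln z₁ − r·ln z₂)/(1 − r)
ln z₀ = (2.30259 − 0.51797×4.56435) / 0.48203 = -0.1279
z₀ = exp(-0.1279) = 0.8800 m

z₀ ≈ 0.88 m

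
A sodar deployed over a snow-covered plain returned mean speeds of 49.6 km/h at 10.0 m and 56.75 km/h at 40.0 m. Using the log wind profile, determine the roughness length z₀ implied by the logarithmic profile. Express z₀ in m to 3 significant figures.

z₀ ≈ 0.000666 m

Log law: V(z) ∝ ln(z/z₀). With r = V₁/V₂ = 49.6/56.75 = 0.87401,
r · ln(z₂/z₀) = ln(z₁/z₀) ⇒ ln z₀ = (ln z₁ − r·ln z₂)/(1 − r)
ln z₀ = (2.30259 − 0.87401×3.68888) / 0.12599 = -7.3142
z₀ = exp(-7.3142) = 0.0006660 m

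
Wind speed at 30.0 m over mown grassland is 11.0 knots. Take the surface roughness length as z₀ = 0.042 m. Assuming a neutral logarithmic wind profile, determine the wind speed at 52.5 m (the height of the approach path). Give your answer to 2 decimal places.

11.94 knots

Log law: V(z) ∝ ln(z/z₀), so V₂/V₁ = ln(z₂/z₀) / ln(z₁/z₀).
ln(52.5/0.042) = 7.1309, ln(30.0/0.042) = 6.5713
V₂ = 11.0 × 7.1309/6.5713 = 11.0 × 1.0852 = 11.9368 knots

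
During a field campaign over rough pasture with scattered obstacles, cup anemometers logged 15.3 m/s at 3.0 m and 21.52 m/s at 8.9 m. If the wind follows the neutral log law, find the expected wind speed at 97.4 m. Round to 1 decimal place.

35.2 m/s

Log law: V ∝ ln(z/z₀). From the pair, with r = V₁/V₂ = 0.71097,
ln z₀ = (ln z₁ − r·ln z₂)/(1 − r) = (1.0986 − 0.71097×2.1861)/0.28903 = -1.5763 → z₀ = 0.2067 m
V₃ = V₁ · ln(z₃/z₀)/ln(z₁/z₀) = 15.3 × 6.1551/2.6749 = 35.2063 m/s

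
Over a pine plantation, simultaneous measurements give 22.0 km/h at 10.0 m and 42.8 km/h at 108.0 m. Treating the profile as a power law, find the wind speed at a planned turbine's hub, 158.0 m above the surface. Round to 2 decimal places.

First find α: α = ln(V₂/V₁)/ln(z₂/z₁) = ln(42.8/22.0)/ln(108.0/10.0) = 0.66550/2.37955 = 0.2797
Extrapolate from 108.0 m to 158.0 m: V₃ = 42.8 × (158.0/108.0)^0.2797 = 42.8 × 1.1123 = 47.6053 km/h

47.61 km/h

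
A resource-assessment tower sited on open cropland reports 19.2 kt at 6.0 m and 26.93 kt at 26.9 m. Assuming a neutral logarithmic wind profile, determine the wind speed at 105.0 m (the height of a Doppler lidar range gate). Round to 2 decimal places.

33.95 kt

Log law: V ∝ ln(z/z₀). From the pair, with r = V₁/V₂ = 0.71296,
ln z₀ = (ln z₁ − r·ln z₂)/(1 − r) = (1.7918 − 0.71296×3.2921)/0.28704 = -1.9349 → z₀ = 0.1444 m
V₃ = V₁ · ln(z₃/z₀)/ln(z₁/z₀) = 19.2 × 6.5889/3.7267 = 33.9463 kt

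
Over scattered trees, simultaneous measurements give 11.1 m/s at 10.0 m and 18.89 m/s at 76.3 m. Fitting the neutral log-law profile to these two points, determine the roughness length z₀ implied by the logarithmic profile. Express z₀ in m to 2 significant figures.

z₀ ≈ 0.55 m

Log law: V(z) ∝ ln(z/z₀). With r = V₁/V₂ = 11.1/18.89 = 0.58761,
r · ln(z₂/z₀) = ln(z₁/z₀) ⇒ ln z₀ = (ln z₁ − r·ln z₂)/(1 − r)
ln z₀ = (2.30259 − 0.58761×4.33467) / 0.41239 = -0.5929
z₀ = exp(-0.5929) = 0.5527 m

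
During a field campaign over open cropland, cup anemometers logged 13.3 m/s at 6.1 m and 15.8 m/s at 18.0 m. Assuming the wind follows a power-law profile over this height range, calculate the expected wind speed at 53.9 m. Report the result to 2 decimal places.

First find α: α = ln(V₂/V₁)/ln(z₂/z₁) = ln(15.8/13.3)/ln(18.0/6.1) = 0.17225/1.08208 = 0.1592
Extrapolate from 18.0 m to 53.9 m: V₃ = 15.8 × (53.9/18.0)^0.1592 = 15.8 × 1.1907 = 18.8138 m/s

18.81 m/s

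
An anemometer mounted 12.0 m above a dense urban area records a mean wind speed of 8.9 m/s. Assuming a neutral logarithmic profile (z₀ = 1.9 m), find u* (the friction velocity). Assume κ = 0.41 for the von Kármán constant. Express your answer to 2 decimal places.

Log law: V(z) = (u*/κ) · ln(z/z₀) ⇒ u* = κ · V / ln(z/z₀)
u* = 0.41 × 8.9 / ln(12.0/1.9) = 0.41 × 8.9 / 1.8431
   = 3.6490 / 1.8431 = 1.9799 m/s

u* ≈ 1.98 m/s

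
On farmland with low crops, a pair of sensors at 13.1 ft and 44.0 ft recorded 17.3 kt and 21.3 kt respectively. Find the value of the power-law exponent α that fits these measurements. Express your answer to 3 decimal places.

Power law: V₂/V₁ = (z₂/z₁)^α ⇒ α = ln(V₂/V₁) / ln(z₂/z₁)
α = ln(21.3/17.3) / ln(44.0/13.1) = ln(1.2312) / ln(3.3588)
  = 0.20800 / 1.21158 = 0.17168

α ≈ 0.172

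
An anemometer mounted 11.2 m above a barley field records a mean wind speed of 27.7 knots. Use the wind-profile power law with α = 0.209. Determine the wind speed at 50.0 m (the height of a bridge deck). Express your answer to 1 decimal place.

37.9 knots

Power-law profile: V₂ = V₁ · (z₂/z₁)^α
V₂ = 27.7 × (50.0/11.2)^0.209 = 27.7 × (4.4643)^0.209
    = 27.7 × 1.3671 = 37.8685 knots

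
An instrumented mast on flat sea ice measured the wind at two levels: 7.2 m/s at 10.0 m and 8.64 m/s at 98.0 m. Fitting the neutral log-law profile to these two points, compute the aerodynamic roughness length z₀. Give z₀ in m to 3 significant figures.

z₀ ≈ 0.000111 m

Log law: V(z) ∝ ln(z/z₀). With r = V₁/V₂ = 7.2/8.64 = 0.83333,
r · ln(z₂/z₀) = ln(z₁/z₀) ⇒ ln z₀ = (ln z₁ − r·ln z₂)/(1 − r)
ln z₀ = (2.30259 − 0.83333×4.58497) / 0.16667 = -9.1093
z₀ = exp(-9.1093) = 0.0001106 m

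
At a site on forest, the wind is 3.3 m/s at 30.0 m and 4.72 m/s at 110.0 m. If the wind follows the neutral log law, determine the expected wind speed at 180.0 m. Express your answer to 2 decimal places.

Log law: V ∝ ln(z/z₀). From the pair, with r = V₁/V₂ = 0.69915,
ln z₀ = (ln z₁ − r·ln z₂)/(1 − r) = (3.4012 − 0.69915×4.7005)/0.30085 = 0.3817 → z₀ = 1.465 m
V₃ = V₁ · ln(z₃/z₀)/ln(z₁/z₀) = 3.3 × 4.8112/3.0195 = 5.2582 m/s

5.26 m/s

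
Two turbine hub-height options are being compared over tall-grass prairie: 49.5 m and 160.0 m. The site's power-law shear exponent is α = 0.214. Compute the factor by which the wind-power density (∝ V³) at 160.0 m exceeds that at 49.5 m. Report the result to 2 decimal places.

2.12

Speed ratio: V_B/V_A = (z_B/z_A)^α = (160.0/49.5)^0.214 = (3.2323)^0.214 = 1.28539
Power-density ratio: P_B/P_A = (V_B/V_A)³ = (1.28539)³ = 2.12377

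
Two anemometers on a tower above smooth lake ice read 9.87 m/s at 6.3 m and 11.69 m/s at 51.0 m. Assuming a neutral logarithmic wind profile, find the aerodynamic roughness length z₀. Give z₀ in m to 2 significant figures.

Log law: V(z) ∝ ln(z/z₀). With r = V₁/V₂ = 9.87/11.69 = 0.84431,
r · ln(z₂/z₀) = ln(z₁/z₀) ⇒ ln z₀ = (ln z₁ − r·ln z₂)/(1 − r)
ln z₀ = (1.84055 − 0.84431×3.93183) / 0.15569 = -9.5006
z₀ = exp(-9.5006) = 0.00007481 m

z₀ ≈ 0.000075 m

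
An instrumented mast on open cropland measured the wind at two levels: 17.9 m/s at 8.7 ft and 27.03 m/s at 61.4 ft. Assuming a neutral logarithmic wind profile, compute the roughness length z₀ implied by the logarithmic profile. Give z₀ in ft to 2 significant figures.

Log law: V(z) ∝ ln(z/z₀). With r = V₁/V₂ = 17.9/27.03 = 0.66223,
r · ln(z₂/z₀) = ln(z₁/z₀) ⇒ ln z₀ = (ln z₁ − r·ln z₂)/(1 − r)
ln z₀ = (2.16332 − 0.66223×4.11741) / 0.33777 = -1.6678
z₀ = exp(-1.6678) = 0.1887 ft

z₀ ≈ 0.19 ft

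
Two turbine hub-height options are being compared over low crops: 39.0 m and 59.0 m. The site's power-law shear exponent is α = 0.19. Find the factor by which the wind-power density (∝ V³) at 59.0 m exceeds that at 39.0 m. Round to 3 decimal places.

Speed ratio: V_B/V_A = (z_B/z_A)^α = (59.0/39.0)^0.19 = (1.5128)^0.19 = 1.08183
Power-density ratio: P_B/P_A = (V_B/V_A)³ = (1.08183)³ = 1.26613

1.266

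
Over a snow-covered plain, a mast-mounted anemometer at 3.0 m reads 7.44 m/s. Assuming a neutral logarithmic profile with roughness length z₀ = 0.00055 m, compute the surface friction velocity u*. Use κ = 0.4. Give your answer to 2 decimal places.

u* ≈ 0.35 m/s

Log law: V(z) = (u*/κ) · ln(z/z₀) ⇒ u* = κ · V / ln(z/z₀)
u* = 0.4 × 7.44 / ln(3.0/0.00055) = 0.4 × 7.44 / 8.6042
   = 2.9760 / 8.6042 = 0.3459 m/s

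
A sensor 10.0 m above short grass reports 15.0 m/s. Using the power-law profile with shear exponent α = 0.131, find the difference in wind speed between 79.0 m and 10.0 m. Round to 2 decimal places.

Power law: V₂ = V₁ · (z₂/z₁)^α = 15.0 × (7.9000)^0.131 = 19.6644 m/s
ΔV = 19.6644 − 15.0 = 4.6644 m/s

4.66 m/s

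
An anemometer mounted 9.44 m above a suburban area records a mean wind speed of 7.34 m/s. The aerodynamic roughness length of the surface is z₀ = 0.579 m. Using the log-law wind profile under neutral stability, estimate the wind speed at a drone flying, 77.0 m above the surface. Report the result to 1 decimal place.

12.9 m/s

Log law: V(z) ∝ ln(z/z₀), so V₂/V₁ = ln(z₂/z₀) / ln(z₁/z₀).
ln(77.0/0.579) = 4.8903, ln(9.44/0.579) = 2.7914
V₂ = 7.34 × 4.8903/2.7914 = 7.34 × 1.7519 = 12.8589 m/s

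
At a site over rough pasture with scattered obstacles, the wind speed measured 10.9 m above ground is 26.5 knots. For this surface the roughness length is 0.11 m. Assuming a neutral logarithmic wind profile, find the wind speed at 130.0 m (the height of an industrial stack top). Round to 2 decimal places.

Log law: V(z) ∝ ln(z/z₀), so V₂/V₁ = ln(z₂/z₀) / ln(z₁/z₀).
ln(130.0/0.11) = 7.0748, ln(10.9/0.11) = 4.5960
V₂ = 26.5 × 7.0748/4.5960 = 26.5 × 1.5393 = 40.7922 knots

40.79 knots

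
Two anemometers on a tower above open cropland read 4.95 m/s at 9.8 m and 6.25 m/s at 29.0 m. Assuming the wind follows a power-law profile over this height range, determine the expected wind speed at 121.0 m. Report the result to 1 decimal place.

8.5 m/s

First find α: α = ln(V₂/V₁)/ln(z₂/z₁) = ln(6.25/4.95)/ln(29.0/9.8) = 0.23319/1.08491 = 0.2149
Extrapolate from 29.0 m to 121.0 m: V₃ = 6.25 × (121.0/29.0)^0.2149 = 6.25 × 1.3594 = 8.4963 m/s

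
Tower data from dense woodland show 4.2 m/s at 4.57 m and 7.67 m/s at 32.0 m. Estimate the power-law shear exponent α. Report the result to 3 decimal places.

Power law: V₂/V₁ = (z₂/z₁)^α ⇒ α = ln(V₂/V₁) / ln(z₂/z₁)
α = ln(7.67/4.2) / ln(32.0/4.57) = ln(1.8262) / ln(7.0022)
  = 0.60223 / 1.94622 = 0.30944

α ≈ 0.309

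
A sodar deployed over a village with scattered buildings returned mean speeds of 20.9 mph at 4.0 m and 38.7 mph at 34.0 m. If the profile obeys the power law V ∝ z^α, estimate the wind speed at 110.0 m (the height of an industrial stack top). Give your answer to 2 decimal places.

54.26 mph

First find α: α = ln(V₂/V₁)/ln(z₂/z₁) = ln(38.7/20.9)/ln(34.0/4.0) = 0.61609/2.14007 = 0.2879
Extrapolate from 34.0 m to 110.0 m: V₃ = 38.7 × (110.0/34.0)^0.2879 = 38.7 × 1.4022 = 54.2634 mph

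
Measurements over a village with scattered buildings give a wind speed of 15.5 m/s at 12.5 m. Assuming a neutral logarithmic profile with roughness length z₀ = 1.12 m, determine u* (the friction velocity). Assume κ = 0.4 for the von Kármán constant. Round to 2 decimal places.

Log law: V(z) = (u*/κ) · ln(z/z₀) ⇒ u* = κ · V / ln(z/z₀)
u* = 0.4 × 15.5 / ln(12.5/1.12) = 0.4 × 15.5 / 2.4124
   = 6.2000 / 2.4124 = 2.5701 m/s

u* ≈ 2.57 m/s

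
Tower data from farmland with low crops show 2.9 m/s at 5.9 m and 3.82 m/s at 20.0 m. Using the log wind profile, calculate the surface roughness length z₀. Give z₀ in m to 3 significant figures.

z₀ ≈ 0.126 m

Log law: V(z) ∝ ln(z/z₀). With r = V₁/V₂ = 2.9/3.82 = 0.75916,
r · ln(z₂/z₀) = ln(z₁/z₀) ⇒ ln z₀ = (ln z₁ − r·ln z₂)/(1 − r)
ln z₀ = (1.77495 − 0.75916×2.99573) / 0.24084 = -2.0732
z₀ = exp(-2.0732) = 0.1258 m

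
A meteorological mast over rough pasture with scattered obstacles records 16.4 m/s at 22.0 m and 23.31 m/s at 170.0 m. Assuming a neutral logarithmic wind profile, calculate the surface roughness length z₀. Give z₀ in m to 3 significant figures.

z₀ ≈ 0.172 m

Log law: V(z) ∝ ln(z/z₀). With r = V₁/V₂ = 16.4/23.31 = 0.70356,
r · ln(z₂/z₀) = ln(z₁/z₀) ⇒ ln z₀ = (ln z₁ − r·ln z₂)/(1 − r)
ln z₀ = (3.09104 − 0.70356×5.13580) / 0.29644 = -1.7619
z₀ = exp(-1.7619) = 0.1717 m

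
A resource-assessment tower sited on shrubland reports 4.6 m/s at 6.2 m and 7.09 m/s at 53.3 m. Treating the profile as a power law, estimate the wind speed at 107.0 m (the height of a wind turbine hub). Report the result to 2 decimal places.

First find α: α = ln(V₂/V₁)/ln(z₂/z₁) = ln(7.09/4.6)/ln(53.3/6.2) = 0.43263/2.15139 = 0.2011
Extrapolate from 53.3 m to 107.0 m: V₃ = 7.09 × (107.0/53.3)^0.2011 = 7.09 × 1.1504 = 8.1566 m/s

8.16 m/s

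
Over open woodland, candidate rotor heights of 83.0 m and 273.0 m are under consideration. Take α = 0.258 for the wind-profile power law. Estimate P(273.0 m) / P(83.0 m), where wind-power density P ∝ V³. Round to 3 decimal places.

2.513

Speed ratio: V_B/V_A = (z_B/z_A)^α = (273.0/83.0)^0.258 = (3.2892)^0.258 = 1.35959
Power-density ratio: P_B/P_A = (V_B/V_A)³ = (1.35959)³ = 2.51318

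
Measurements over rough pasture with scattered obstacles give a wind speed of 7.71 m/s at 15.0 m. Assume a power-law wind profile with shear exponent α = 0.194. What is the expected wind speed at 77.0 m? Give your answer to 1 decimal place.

10.6 m/s

Power-law profile: V₂ = V₁ · (z₂/z₁)^α
V₂ = 7.71 × (77.0/15.0)^0.194 = 7.71 × (5.1333)^0.194
    = 7.71 × 1.3735 = 10.5894 m/s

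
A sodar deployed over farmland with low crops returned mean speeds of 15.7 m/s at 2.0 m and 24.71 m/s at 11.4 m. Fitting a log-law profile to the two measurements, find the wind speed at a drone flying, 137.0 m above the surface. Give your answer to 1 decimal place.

Log law: V ∝ ln(z/z₀). From the pair, with r = V₁/V₂ = 0.63537,
ln z₀ = (ln z₁ − r·ln z₂)/(1 − r) = (0.6931 − 0.63537×2.4336)/0.36463 = -2.3396 → z₀ = 0.09636 m
V₃ = V₁ · ln(z₃/z₀)/ln(z₁/z₀) = 15.7 × 7.2596/3.0328 = 37.5814 m/s

37.6 m/s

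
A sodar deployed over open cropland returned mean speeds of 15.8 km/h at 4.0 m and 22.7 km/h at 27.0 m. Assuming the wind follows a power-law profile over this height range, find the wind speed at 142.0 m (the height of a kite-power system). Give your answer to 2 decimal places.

31.10 km/h

First find α: α = ln(V₂/V₁)/ln(z₂/z₁) = ln(22.7/15.8)/ln(27.0/4.0) = 0.36235/1.90954 = 0.1898
Extrapolate from 27.0 m to 142.0 m: V₃ = 22.7 × (142.0/27.0)^0.1898 = 22.7 × 1.3703 = 31.1049 km/h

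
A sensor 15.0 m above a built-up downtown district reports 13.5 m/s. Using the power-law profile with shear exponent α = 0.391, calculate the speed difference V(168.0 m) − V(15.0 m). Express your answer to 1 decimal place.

Power law: V₂ = V₁ · (z₂/z₁)^α = 13.5 × (11.2000)^0.391 = 34.7199 m/s
ΔV = 34.7199 − 13.5 = 21.2199 m/s

21.2 m/s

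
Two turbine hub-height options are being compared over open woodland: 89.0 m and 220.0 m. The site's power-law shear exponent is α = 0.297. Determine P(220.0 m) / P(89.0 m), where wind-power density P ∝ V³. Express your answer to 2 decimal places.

2.24

Speed ratio: V_B/V_A = (z_B/z_A)^α = (220.0/89.0)^0.297 = (2.4719)^0.297 = 1.30837
Power-density ratio: P_B/P_A = (V_B/V_A)³ = (1.30837)³ = 2.23971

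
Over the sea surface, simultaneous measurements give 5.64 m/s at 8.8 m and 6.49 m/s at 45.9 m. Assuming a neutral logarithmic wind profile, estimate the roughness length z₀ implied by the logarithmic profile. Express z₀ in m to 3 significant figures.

Log law: V(z) ∝ ln(z/z₀). With r = V₁/V₂ = 5.64/6.49 = 0.86903,
r · ln(z₂/z₀) = ln(z₁/z₀) ⇒ ln z₀ = (ln z₁ − r·ln z₂)/(1 − r)
ln z₀ = (2.17475 − 0.86903×3.82647) / 0.13097 = -8.7849
z₀ = exp(-8.7849) = 0.0001530 m

z₀ ≈ 0.000153 m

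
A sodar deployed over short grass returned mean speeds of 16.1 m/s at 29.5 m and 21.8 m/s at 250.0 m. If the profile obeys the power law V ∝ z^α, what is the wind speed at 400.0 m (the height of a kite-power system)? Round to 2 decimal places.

First find α: α = ln(V₂/V₁)/ln(z₂/z₁) = ln(21.8/16.1)/ln(250.0/29.5) = 0.30309/2.13707 = 0.1418
Extrapolate from 250.0 m to 400.0 m: V₃ = 21.8 × (400.0/250.0)^0.1418 = 21.8 × 1.0689 = 23.3027 m/s

23.30 m/s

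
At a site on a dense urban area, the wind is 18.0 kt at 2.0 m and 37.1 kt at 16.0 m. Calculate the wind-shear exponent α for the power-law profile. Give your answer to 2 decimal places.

α ≈ 0.35

Power law: V₂/V₁ = (z₂/z₁)^α ⇒ α = ln(V₂/V₁) / ln(z₂/z₁)
α = ln(37.1/18.0) / ln(16.0/2.0) = ln(2.0611) / ln(8.0000)
  = 0.72325 / 2.07944 = 0.34781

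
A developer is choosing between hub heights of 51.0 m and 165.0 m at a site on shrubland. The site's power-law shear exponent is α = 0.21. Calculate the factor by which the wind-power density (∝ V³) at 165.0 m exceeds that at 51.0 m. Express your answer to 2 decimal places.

Speed ratio: V_B/V_A = (z_B/z_A)^α = (165.0/51.0)^0.21 = (3.2353)^0.21 = 1.27962
Power-density ratio: P_B/P_A = (V_B/V_A)³ = (1.27962)³ = 2.09530

2.10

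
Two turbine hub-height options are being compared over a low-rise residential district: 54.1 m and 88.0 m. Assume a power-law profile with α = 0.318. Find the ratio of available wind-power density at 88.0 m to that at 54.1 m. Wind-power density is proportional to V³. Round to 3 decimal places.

Speed ratio: V_B/V_A = (z_B/z_A)^α = (88.0/54.1)^0.318 = (1.6266)^0.318 = 1.16732
Power-density ratio: P_B/P_A = (V_B/V_A)³ = (1.16732)³ = 1.59062

1.591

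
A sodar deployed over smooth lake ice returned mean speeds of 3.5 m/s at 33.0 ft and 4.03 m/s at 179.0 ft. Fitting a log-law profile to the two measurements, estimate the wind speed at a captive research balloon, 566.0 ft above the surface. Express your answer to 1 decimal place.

4.4 m/s

Log law: V ∝ ln(z/z₀). From the pair, with r = V₁/V₂ = 0.86849,
ln z₀ = (ln z₁ − r·ln z₂)/(1 − r) = (3.4965 − 0.86849×5.1874)/0.13151 = -7.6697 → z₀ = 0.0004668 ft
V₃ = V₁ · ln(z₃/z₀)/ln(z₁/z₀) = 3.5 × 14.0083/11.1662 = 4.3908 m/s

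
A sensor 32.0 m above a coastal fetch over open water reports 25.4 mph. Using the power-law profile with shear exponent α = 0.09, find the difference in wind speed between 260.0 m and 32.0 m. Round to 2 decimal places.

5.27 mph

Power law: V₂ = V₁ · (z₂/z₁)^α = 25.4 × (8.1250)^0.09 = 30.6703 mph
ΔV = 30.6703 − 25.4 = 5.2703 mph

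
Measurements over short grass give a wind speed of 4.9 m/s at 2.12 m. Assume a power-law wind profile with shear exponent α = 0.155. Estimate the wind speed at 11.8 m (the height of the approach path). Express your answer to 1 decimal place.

6.4 m/s

Power-law profile: V₂ = V₁ · (z₂/z₁)^α
V₂ = 4.9 × (11.8/2.12)^0.155 = 4.9 × (5.5660)^0.155
    = 4.9 × 1.3048 = 6.3938 m/s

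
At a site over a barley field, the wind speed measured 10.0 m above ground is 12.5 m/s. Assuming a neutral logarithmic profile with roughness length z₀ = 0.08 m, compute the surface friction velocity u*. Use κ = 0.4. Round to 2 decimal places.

u* ≈ 1.04 m/s

Log law: V(z) = (u*/κ) · ln(z/z₀) ⇒ u* = κ · V / ln(z/z₀)
u* = 0.4 × 12.5 / ln(10.0/0.08) = 0.4 × 12.5 / 4.8283
   = 5.0000 / 4.8283 = 1.0356 m/s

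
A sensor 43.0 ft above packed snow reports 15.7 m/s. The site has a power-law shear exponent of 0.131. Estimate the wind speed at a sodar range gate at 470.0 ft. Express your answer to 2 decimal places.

21.48 m/s

Power-law profile: V₂ = V₁ · (z₂/z₁)^α
V₂ = 15.7 × (470.0/43.0)^0.131 = 15.7 × (10.9302)^0.131
    = 15.7 × 1.3679 = 21.4763 m/s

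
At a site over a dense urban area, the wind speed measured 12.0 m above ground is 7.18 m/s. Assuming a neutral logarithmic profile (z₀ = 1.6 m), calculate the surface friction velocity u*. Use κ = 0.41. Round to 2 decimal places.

u* ≈ 1.46 m/s

Log law: V(z) = (u*/κ) · ln(z/z₀) ⇒ u* = κ · V / ln(z/z₀)
u* = 0.41 × 7.18 / ln(12.0/1.6) = 0.41 × 7.18 / 2.0149
   = 2.9438 / 2.0149 = 1.4610 m/s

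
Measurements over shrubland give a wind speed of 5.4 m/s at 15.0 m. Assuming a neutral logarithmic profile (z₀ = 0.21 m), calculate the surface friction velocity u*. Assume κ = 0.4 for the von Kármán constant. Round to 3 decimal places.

u* ≈ 0.506 m/s

Log law: V(z) = (u*/κ) · ln(z/z₀) ⇒ u* = κ · V / ln(z/z₀)
u* = 0.4 × 5.4 / ln(15.0/0.21) = 0.4 × 5.4 / 4.2687
   = 2.1600 / 4.2687 = 0.5060 m/s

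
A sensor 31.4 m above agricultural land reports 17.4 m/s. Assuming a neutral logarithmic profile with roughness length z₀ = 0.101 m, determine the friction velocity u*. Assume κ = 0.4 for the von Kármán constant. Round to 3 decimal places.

u* ≈ 1.213 m/s

Log law: V(z) = (u*/κ) · ln(z/z₀) ⇒ u* = κ · V / ln(z/z₀)
u* = 0.4 × 17.4 / ln(31.4/0.101) = 0.4 × 17.4 / 5.7394
   = 6.9600 / 5.7394 = 1.2127 m/s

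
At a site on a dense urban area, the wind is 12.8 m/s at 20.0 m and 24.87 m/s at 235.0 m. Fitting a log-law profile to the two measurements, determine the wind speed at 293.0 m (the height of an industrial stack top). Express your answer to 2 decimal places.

Log law: V ∝ ln(z/z₀). From the pair, with r = V₁/V₂ = 0.51468,
ln z₀ = (ln z₁ − r·ln z₂)/(1 − r) = (2.9957 − 0.51468×5.4596)/0.48532 = 0.3829 → z₀ = 1.466 m
V₃ = V₁ · ln(z₃/z₀)/ln(z₁/z₀) = 12.8 × 5.2973/2.6129 = 25.9506 m/s

25.95 m/s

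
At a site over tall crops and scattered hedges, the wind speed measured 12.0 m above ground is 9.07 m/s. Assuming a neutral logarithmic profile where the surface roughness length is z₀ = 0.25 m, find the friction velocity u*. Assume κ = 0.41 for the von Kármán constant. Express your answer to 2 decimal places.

Log law: V(z) = (u*/κ) · ln(z/z₀) ⇒ u* = κ · V / ln(z/z₀)
u* = 0.41 × 9.07 / ln(12.0/0.25) = 0.41 × 9.07 / 3.8712
   = 3.7187 / 3.8712 = 0.9606 m/s

u* ≈ 0.96 m/s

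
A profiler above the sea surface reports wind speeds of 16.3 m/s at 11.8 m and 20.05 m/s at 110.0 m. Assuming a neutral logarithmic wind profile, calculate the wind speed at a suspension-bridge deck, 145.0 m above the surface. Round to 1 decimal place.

Log law: V ∝ ln(z/z₀). From the pair, with r = V₁/V₂ = 0.81297,
ln z₀ = (ln z₁ − r·ln z₂)/(1 − r) = (2.4681 − 0.81297×4.7005)/0.18703 = -7.2353 → z₀ = 0.0007207 m
V₃ = V₁ · ln(z₃/z₀)/ln(z₁/z₀) = 16.3 × 12.2120/9.7034 = 20.5141 m/s

20.5 m/s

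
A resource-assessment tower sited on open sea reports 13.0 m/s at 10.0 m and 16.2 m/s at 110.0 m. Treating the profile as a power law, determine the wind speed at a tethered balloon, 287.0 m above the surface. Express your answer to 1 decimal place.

First find α: α = ln(V₂/V₁)/ln(z₂/z₁) = ln(16.2/13.0)/ln(110.0/10.0) = 0.22006/2.39790 = 0.0918
Extrapolate from 110.0 m to 287.0 m: V₃ = 16.2 × (287.0/110.0)^0.0918 = 16.2 × 1.0920 = 17.6904 m/s

17.7 m/s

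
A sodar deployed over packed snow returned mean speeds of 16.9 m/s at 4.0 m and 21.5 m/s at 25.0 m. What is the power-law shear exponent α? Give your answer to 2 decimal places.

α ≈ 0.13

Power law: V₂/V₁ = (z₂/z₁)^α ⇒ α = ln(V₂/V₁) / ln(z₂/z₁)
α = ln(21.5/16.9) / ln(25.0/4.0) = ln(1.2722) / ln(6.2500)
  = 0.24074 / 1.83258 = 0.13137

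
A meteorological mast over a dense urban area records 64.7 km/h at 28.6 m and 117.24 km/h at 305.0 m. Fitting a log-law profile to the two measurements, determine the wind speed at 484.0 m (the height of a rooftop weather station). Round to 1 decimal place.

Log law: V ∝ ln(z/z₀). From the pair, with r = V₁/V₂ = 0.55186,
ln z₀ = (ln z₁ − r·ln z₂)/(1 − r) = (3.3534 − 0.55186×5.7203)/0.44814 = 0.4387 → z₀ = 1.551 m
V₃ = V₁ · ln(z₃/z₀)/ln(z₁/z₀) = 64.7 × 5.7434/2.9147 = 127.4903 km/h

127.5 km/h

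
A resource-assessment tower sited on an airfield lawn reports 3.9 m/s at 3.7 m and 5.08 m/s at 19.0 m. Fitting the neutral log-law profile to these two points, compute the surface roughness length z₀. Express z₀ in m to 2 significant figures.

Log law: V(z) ∝ ln(z/z₀). With r = V₁/V₂ = 3.9/5.08 = 0.76772,
r · ln(z₂/z₀) = ln(z₁/z₀) ⇒ ln z₀ = (ln z₁ − r·ln z₂)/(1 − r)
ln z₀ = (1.30833 − 0.76772×2.94444) / 0.23228 = -4.0991
z₀ = exp(-4.0991) = 0.01659 m

z₀ ≈ 0.017 m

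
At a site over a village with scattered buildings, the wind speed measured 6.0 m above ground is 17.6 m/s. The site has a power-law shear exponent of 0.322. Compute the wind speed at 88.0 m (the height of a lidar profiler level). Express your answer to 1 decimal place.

Power-law profile: V₂ = V₁ · (z₂/z₁)^α
V₂ = 17.6 × (88.0/6.0)^0.322 = 17.6 × (14.6667)^0.322
    = 17.6 × 2.3744 = 41.7899 m/s

41.8 m/s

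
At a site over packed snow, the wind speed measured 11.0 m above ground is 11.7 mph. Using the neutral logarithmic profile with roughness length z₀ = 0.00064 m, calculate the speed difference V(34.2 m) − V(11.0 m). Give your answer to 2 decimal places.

Log law: V₂ = V₁ · ln(z₂/z₀)/ln(z₁/z₀) = 11.7 × 10.8863/9.7519 = 13.0609 mph
ΔV = 13.0609 − 11.7 = 1.3609 mph

1.36 mph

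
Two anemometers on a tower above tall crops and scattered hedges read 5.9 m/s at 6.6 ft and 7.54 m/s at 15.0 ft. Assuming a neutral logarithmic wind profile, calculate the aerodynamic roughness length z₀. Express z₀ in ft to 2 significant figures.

z₀ ≈ 0.34 ft

Log law: V(z) ∝ ln(z/z₀). With r = V₁/V₂ = 5.9/7.54 = 0.78249,
r · ln(z₂/z₀) = ln(z₁/z₀) ⇒ ln z₀ = (ln z₁ − r·ln z₂)/(1 − r)
ln z₀ = (1.88707 − 0.78249×2.70805) / 0.21751 = -1.0665
z₀ = exp(-1.0665) = 0.3442 ft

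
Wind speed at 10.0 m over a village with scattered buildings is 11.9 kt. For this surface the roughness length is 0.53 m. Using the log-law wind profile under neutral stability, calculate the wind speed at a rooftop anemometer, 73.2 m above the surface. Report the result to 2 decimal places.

19.96 kt

Log law: V(z) ∝ ln(z/z₀), so V₂/V₁ = ln(z₂/z₀) / ln(z₁/z₀).
ln(73.2/0.53) = 4.9281, ln(10.0/0.53) = 2.9375
V₂ = 11.9 × 4.9281/2.9375 = 11.9 × 1.6777 = 19.9642 kt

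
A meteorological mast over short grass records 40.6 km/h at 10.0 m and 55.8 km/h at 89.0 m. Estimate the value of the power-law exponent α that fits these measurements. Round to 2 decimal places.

Power law: V₂/V₁ = (z₂/z₁)^α ⇒ α = ln(V₂/V₁) / ln(z₂/z₁)
α = ln(55.8/40.6) / ln(89.0/10.0) = ln(1.3744) / ln(8.9000)
  = 0.31801 / 2.18605 = 0.14547

α ≈ 0.15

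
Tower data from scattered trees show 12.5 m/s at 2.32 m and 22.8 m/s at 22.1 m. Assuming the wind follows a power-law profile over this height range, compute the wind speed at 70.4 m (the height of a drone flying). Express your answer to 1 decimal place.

31.1 m/s

First find α: α = ln(V₂/V₁)/ln(z₂/z₁) = ln(22.8/12.5)/ln(22.1/2.32) = 0.60103/2.25401 = 0.2667
Extrapolate from 22.1 m to 70.4 m: V₃ = 22.8 × (70.4/22.1)^0.2667 = 22.8 × 1.3620 = 31.0533 m/s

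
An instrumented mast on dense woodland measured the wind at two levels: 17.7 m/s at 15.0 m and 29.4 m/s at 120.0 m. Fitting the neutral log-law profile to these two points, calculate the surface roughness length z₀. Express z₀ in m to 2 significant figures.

z₀ ≈ 0.65 m

Log law: V(z) ∝ ln(z/z₀). With r = V₁/V₂ = 17.7/29.4 = 0.60204,
r · ln(z₂/z₀) = ln(z₁/z₀) ⇒ ln z₀ = (ln z₁ − r·ln z₂)/(1 − r)
ln z₀ = (2.70805 − 0.60204×4.78749) / 0.39796 = -0.4378
z₀ = exp(-0.4378) = 0.6455 m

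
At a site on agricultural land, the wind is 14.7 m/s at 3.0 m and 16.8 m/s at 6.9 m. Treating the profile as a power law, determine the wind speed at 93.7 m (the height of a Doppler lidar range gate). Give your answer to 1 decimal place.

25.5 m/s

First find α: α = ln(V₂/V₁)/ln(z₂/z₁) = ln(16.8/14.7)/ln(6.9/3.0) = 0.13353/0.83291 = 0.1603
Extrapolate from 6.9 m to 93.7 m: V₃ = 16.8 × (93.7/6.9)^0.1603 = 16.8 × 1.5192 = 25.5231 m/s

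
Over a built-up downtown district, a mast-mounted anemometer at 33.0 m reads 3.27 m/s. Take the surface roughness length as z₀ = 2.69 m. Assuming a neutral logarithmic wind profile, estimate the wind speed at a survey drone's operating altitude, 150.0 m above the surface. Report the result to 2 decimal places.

5.24 m/s

Log law: V(z) ∝ ln(z/z₀), so V₂/V₁ = ln(z₂/z₀) / ln(z₁/z₀).
ln(150.0/2.69) = 4.0211, ln(33.0/2.69) = 2.5070
V₂ = 3.27 × 4.0211/2.5070 = 3.27 × 1.6040 = 5.2450 m/s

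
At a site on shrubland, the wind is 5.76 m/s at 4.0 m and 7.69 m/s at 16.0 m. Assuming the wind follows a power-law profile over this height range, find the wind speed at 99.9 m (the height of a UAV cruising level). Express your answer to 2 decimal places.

First find α: α = ln(V₂/V₁)/ln(z₂/z₁) = ln(7.69/5.76)/ln(16.0/4.0) = 0.28898/1.38629 = 0.2085
Extrapolate from 16.0 m to 99.9 m: V₃ = 7.69 × (99.9/16.0)^0.2085 = 7.69 × 1.4649 = 11.2653 m/s

11.27 m/s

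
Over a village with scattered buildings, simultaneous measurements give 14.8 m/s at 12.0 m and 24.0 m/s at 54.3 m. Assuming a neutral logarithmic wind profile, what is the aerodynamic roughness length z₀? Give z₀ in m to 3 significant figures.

z₀ ≈ 1.06 m

Log law: V(z) ∝ ln(z/z₀). With r = V₁/V₂ = 14.8/24.0 = 0.61667,
r · ln(z₂/z₀) = ln(z₁/z₀) ⇒ ln z₀ = (ln z₁ − r·ln z₂)/(1 − r)
ln z₀ = (2.48491 − 0.61667×3.99452) / 0.38333 = 0.0564
z₀ = exp(0.0564) = 1.058 m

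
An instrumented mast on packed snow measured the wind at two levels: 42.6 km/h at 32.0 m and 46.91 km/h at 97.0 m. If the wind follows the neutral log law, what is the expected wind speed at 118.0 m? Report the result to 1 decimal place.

Log law: V ∝ ln(z/z₀). From the pair, with r = V₁/V₂ = 0.90812,
ln z₀ = (ln z₁ − r·ln z₂)/(1 − r) = (3.4657 − 0.90812×4.5747)/0.09188 = -7.4954 → z₀ = 0.0005557 m
V₃ = V₁ · ln(z₃/z₀)/ln(z₁/z₀) = 42.6 × 12.2660/10.9611 = 47.6716 km/h

47.7 km/h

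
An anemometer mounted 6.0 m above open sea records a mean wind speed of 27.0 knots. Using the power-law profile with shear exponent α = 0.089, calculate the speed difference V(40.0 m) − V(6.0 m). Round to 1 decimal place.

Power law: V₂ = V₁ · (z₂/z₁)^α = 27.0 × (6.6667)^0.089 = 31.9662 knots
ΔV = 31.9662 − 27.0 = 4.9662 knots

5.0 knots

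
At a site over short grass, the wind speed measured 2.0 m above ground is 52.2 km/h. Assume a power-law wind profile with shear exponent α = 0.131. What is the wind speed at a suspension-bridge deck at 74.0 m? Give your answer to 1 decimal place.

Power-law profile: V₂ = V₁ · (z₂/z₁)^α
V₂ = 52.2 × (74.0/2.0)^0.131 = 52.2 × (37.0000)^0.131
    = 52.2 × 1.6048 = 83.7732 km/h

83.8 km/h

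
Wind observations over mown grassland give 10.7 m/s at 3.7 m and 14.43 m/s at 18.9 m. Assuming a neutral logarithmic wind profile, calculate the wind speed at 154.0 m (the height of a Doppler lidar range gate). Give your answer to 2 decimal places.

Log law: V ∝ ln(z/z₀). From the pair, with r = V₁/V₂ = 0.74151,
ln z₀ = (ln z₁ − r·ln z₂)/(1 − r) = (1.3083 − 0.74151×2.9392)/0.25849 = -3.3699 → z₀ = 0.03439 m
V₃ = V₁ · ln(z₃/z₀)/ln(z₁/z₀) = 10.7 × 8.4069/4.6782 = 19.2280 m/s

19.23 m/s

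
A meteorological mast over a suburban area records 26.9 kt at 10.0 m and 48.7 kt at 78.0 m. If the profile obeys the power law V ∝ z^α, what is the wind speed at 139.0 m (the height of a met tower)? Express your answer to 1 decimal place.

First find α: α = ln(V₂/V₁)/ln(z₂/z₁) = ln(48.7/26.9)/ln(78.0/10.0) = 0.59355/2.05412 = 0.2890
Extrapolate from 78.0 m to 139.0 m: V₃ = 48.7 × (139.0/78.0)^0.2890 = 48.7 × 1.1817 = 57.5485 kt

57.5 kt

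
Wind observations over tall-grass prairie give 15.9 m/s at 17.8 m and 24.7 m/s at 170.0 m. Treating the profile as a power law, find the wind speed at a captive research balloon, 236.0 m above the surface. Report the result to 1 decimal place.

First find α: α = ln(V₂/V₁)/ln(z₂/z₁) = ln(24.7/15.9)/ln(170.0/17.8) = 0.44048/2.25660 = 0.1952
Extrapolate from 170.0 m to 236.0 m: V₃ = 24.7 × (236.0/170.0)^0.1952 = 24.7 × 1.0661 = 26.3333 m/s

26.3 m/s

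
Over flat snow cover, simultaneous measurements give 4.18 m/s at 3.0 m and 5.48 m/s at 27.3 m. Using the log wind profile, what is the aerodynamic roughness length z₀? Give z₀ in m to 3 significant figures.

z₀ ≈ 0.00247 m

Log law: V(z) ∝ ln(z/z₀). With r = V₁/V₂ = 4.18/5.48 = 0.76277,
r · ln(z₂/z₀) = ln(z₁/z₀) ⇒ ln z₀ = (ln z₁ − r·ln z₂)/(1 − r)
ln z₀ = (1.09861 − 0.76277×3.30689) / 0.23723 = -6.0018
z₀ = exp(-6.0018) = 0.002474 m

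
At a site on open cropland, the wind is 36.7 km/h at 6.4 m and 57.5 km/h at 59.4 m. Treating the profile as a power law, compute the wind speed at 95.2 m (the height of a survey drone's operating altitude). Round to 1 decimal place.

63.2 km/h

First find α: α = ln(V₂/V₁)/ln(z₂/z₁) = ln(57.5/36.7)/ln(59.4/6.4) = 0.44901/2.22800 = 0.2015
Extrapolate from 59.4 m to 95.2 m: V₃ = 57.5 × (95.2/59.4)^0.2015 = 57.5 × 1.0997 = 63.2341 km/h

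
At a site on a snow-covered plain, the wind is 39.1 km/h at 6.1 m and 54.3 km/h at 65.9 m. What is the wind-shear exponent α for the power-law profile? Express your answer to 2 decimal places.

Power law: V₂/V₁ = (z₂/z₁)^α ⇒ α = ln(V₂/V₁) / ln(z₂/z₁)
α = ln(54.3/39.1) / ln(65.9/6.1) = ln(1.3887) / ln(10.8033)
  = 0.32840 / 2.37985 = 0.13799

α ≈ 0.14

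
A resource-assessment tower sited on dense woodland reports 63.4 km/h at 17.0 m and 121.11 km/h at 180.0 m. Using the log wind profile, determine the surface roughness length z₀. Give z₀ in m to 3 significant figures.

z₀ ≈ 1.27 m

Log law: V(z) ∝ ln(z/z₀). With r = V₁/V₂ = 63.4/121.11 = 0.52349,
r · ln(z₂/z₀) = ln(z₁/z₀) ⇒ ln z₀ = (ln z₁ − r·ln z₂)/(1 − r)
ln z₀ = (2.83321 − 0.52349×5.19296) / 0.47651 = 0.2408
z₀ = exp(0.2408) = 1.272 m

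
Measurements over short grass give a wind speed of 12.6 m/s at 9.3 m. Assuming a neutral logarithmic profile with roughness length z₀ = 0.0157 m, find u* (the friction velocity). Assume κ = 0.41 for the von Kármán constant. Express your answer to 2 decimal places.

Log law: V(z) = (u*/κ) · ln(z/z₀) ⇒ u* = κ · V / ln(z/z₀)
u* = 0.41 × 12.6 / ln(9.3/0.0157) = 0.41 × 12.6 / 6.3841
   = 5.1660 / 6.3841 = 0.8092 m/s

u* ≈ 0.81 m/s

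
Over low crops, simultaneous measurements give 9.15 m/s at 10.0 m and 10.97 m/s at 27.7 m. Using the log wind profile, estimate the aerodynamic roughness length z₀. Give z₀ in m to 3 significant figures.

z₀ ≈ 0.0596 m

Log law: V(z) ∝ ln(z/z₀). With r = V₁/V₂ = 9.15/10.97 = 0.83409,
r · ln(z₂/z₀) = ln(z₁/z₀) ⇒ ln z₀ = (ln z₁ − r·ln z₂)/(1 − r)
ln z₀ = (2.30259 − 0.83409×3.32143) / 0.16591 = -2.8196
z₀ = exp(-2.8196) = 0.05963 m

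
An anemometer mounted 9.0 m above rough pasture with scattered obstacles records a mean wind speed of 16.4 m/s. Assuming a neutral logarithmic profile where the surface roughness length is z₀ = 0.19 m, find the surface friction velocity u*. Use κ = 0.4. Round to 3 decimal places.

u* ≈ 1.700 m/s

Log law: V(z) = (u*/κ) · ln(z/z₀) ⇒ u* = κ · V / ln(z/z₀)
u* = 0.4 × 16.4 / ln(9.0/0.19) = 0.4 × 16.4 / 3.8580
   = 6.5600 / 3.8580 = 1.7004 m/s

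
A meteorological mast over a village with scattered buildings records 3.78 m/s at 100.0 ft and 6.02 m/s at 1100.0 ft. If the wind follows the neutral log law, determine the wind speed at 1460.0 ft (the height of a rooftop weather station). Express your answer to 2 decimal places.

6.28 m/s

Log law: V ∝ ln(z/z₀). From the pair, with r = V₁/V₂ = 0.62791,
ln z₀ = (ln z₁ − r·ln z₂)/(1 − r) = (4.6052 − 0.62791×7.0031)/0.37209 = 0.5587 → z₀ = 1.748 ft
V₃ = V₁ · ln(z₃/z₀)/ln(z₁/z₀) = 3.78 × 6.7275/4.0464 = 6.2845 m/s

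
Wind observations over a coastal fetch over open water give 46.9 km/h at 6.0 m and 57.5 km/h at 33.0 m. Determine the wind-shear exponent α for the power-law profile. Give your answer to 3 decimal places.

α ≈ 0.120

Power law: V₂/V₁ = (z₂/z₁)^α ⇒ α = ln(V₂/V₁) / ln(z₂/z₁)
α = ln(57.5/46.9) / ln(33.0/6.0) = ln(1.2260) / ln(5.5000)
  = 0.20377 / 1.70475 = 0.11953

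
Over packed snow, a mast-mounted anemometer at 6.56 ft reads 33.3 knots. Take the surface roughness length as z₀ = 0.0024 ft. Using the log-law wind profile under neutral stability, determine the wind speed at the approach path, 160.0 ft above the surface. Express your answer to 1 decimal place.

Log law: V(z) ∝ ln(z/z₀), so V₂/V₁ = ln(z₂/z₀) / ln(z₁/z₀).
ln(160.0/0.0024) = 11.1075, ln(6.56/0.0024) = 7.9133
V₂ = 33.3 × 11.1075/7.9133 = 33.3 × 1.4036 = 46.7415 knots

46.7 knots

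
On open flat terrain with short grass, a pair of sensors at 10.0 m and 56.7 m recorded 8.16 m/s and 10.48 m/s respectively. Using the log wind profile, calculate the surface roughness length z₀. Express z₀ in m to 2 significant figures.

Log law: V(z) ∝ ln(z/z₀). With r = V₁/V₂ = 8.16/10.48 = 0.77863,
r · ln(z₂/z₀) = ln(z₁/z₀) ⇒ ln z₀ = (ln z₁ − r·ln z₂)/(1 − r)
ln z₀ = (2.30259 − 0.77863×4.03777) / 0.22137 = -3.8005
z₀ = exp(-3.8005) = 0.02236 m

z₀ ≈ 0.022 m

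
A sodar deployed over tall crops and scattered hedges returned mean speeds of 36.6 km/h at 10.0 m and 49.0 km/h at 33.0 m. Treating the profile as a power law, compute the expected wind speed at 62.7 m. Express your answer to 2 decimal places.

57.32 km/h

First find α: α = ln(V₂/V₁)/ln(z₂/z₁) = ln(49.0/36.6)/ln(33.0/10.0) = 0.29177/1.19392 = 0.2444
Extrapolate from 33.0 m to 62.7 m: V₃ = 49.0 × (62.7/33.0)^0.2444 = 49.0 × 1.1698 = 57.3216 km/h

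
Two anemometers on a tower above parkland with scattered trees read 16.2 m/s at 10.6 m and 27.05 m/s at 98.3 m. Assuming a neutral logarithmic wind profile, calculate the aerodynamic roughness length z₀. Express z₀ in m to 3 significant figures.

z₀ ≈ 0.381 m

Log law: V(z) ∝ ln(z/z₀). With r = V₁/V₂ = 16.2/27.05 = 0.59889,
r · ln(z₂/z₀) = ln(z₁/z₀) ⇒ ln z₀ = (ln z₁ − r·ln z₂)/(1 − r)
ln z₀ = (2.36085 − 0.59889×4.58802) / 0.40111 = -0.9645
z₀ = exp(-0.9645) = 0.3812 m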